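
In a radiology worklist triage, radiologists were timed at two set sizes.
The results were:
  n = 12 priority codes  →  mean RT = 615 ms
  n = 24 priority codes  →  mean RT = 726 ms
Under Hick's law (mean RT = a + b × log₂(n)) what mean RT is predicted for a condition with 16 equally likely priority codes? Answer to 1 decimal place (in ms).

RT is linear in log₂ n, so two points fix the line:
  b = (726 − 615) / (log₂ 24 − log₂ 12) = 111 / (4.5850 − 3.5850) = 111.000 ms/bit
  a = 615 − 111.000 × 3.5850 = 217.069 ms
Then RT(16) = 217.069 + 111.000 × log₂ 16 = 217.069 + 111.000 × 4 ≈ 661.069 ms.

661.1 ms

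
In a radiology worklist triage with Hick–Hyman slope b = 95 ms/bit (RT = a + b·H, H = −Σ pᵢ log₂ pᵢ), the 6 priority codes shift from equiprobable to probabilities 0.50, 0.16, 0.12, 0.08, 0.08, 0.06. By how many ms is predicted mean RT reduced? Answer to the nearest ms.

Equiprobable entropy H₀ = log₂ 6 = 2.5850 bits.
Skewed entropy H = −Σ pᵢ log₂ pᵢ = 2.1166 bits.
ΔRT = b·(H₀ − H) = 95 × 0.4683 = 44.49 ms.

44 ms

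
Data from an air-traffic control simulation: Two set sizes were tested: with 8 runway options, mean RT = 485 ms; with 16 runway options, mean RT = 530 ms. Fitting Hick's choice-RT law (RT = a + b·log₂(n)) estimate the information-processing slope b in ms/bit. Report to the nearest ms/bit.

45 ms/bit

Slope: b = (530 − 485) / (log₂ 16 − log₂ 8) = 45/1.0000 = 45 ms/bit.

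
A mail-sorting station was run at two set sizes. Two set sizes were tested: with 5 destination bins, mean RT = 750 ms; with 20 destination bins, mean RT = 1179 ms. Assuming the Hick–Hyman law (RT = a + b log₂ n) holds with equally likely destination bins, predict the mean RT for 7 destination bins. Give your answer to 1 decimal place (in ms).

854.1 ms

RT is linear in log₂ n, so two points fix the line:
  b = (1179 − 750) / (log₂ 20 − log₂ 5) = 429 / (4.3219 − 2.3219) = 214.500 ms/bit
  a = 750 − 214.500 × 2.3219 = 251.946 ms
Then RT(7) = 251.946 + 214.500 × log₂ 7 = 251.946 + 214.500 × 2.8074 ≈ 854.124 ms.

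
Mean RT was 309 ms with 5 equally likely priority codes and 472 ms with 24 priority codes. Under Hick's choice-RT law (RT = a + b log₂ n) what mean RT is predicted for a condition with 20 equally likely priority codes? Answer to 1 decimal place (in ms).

RT is linear in log₂ n, so two points fix the line:
  b = (472 − 309) / (log₂ 24 − log₂ 5) = 163 / (4.5850 − 2.3219) = 72.027 ms/bit
  a = 309 − 72.027 × 2.3219 = 141.758 ms
Then RT(20) = 141.758 + 72.027 × log₂ 20 = 141.758 + 72.027 × 4.3219 ≈ 453.054 ms.

453.1 ms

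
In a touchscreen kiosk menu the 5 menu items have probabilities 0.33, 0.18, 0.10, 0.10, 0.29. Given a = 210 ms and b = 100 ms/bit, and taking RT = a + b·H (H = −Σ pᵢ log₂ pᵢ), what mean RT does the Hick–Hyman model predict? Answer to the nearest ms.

426 ms

H = 0.33·log₂(1/0.33) + 0.18·log₂(1/0.18) + 0.10·log₂(1/0.10) + 0.10·log₂(1/0.10) + 0.29·log₂(1/0.29) = 2.1554 bits.
RT = 210 + 100 × 2.1554 = 425.54 ms.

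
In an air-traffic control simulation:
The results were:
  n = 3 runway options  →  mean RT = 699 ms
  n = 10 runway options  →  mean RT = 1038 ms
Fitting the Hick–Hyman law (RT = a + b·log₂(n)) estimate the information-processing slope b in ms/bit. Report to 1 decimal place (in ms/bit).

The slope on a log₂ axis is (1038 − 699) / (3.3219 − 1.5850) = 195.168 ms/bit.

195.2 ms/bit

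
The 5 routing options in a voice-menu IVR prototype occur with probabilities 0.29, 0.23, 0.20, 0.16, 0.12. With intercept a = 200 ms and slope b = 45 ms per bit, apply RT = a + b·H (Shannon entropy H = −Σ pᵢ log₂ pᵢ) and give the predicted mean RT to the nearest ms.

H = 0.29·log₂(1/0.29) + 0.23·log₂(1/0.23) + 0.20·log₂(1/0.20) + 0.16·log₂(1/0.16) + 0.12·log₂(1/0.12) = 2.2600 bits.
RT = 200 + 45 × 2.2600 = 301.70 ms.

302 ms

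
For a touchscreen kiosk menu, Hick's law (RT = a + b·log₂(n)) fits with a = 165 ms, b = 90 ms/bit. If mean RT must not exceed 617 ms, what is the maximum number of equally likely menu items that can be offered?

Information budget: (617 − 165)/90 = 5.0222 bits, so n ≤ 2^5.0222 = 32.497 → at most 32.

32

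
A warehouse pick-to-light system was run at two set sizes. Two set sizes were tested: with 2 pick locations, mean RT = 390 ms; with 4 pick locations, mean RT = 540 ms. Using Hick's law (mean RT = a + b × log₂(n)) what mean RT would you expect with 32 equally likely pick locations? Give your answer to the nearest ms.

Fit slope and intercept:
  b = (540 − 390) / (log₂ 4 − log₂ 2) = 150 / (2 − 1) = 150 ms/bit
  a = 390 − 150 × 1 = 240 ms
Then RT(32) = 240 + 150 × log₂ 32 = 240 + 150 × 5 ≈ 990.000 ms.

990 ms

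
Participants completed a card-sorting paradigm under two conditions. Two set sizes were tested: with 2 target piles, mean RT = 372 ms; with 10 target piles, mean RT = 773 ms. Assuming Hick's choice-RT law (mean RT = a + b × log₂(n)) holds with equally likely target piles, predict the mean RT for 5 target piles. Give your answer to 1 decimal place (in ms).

600.3 ms

RT is linear in log₂ n, so two points fix the line:
  b = (773 − 372) / (log₂ 10 − log₂ 2) = 401 / (3.3219 − 1) = 172.701 ms/bit
  a = 372 − 172.701 × 1 = 199.299 ms
Then RT(5) = 199.299 + 172.701 × log₂ 5 = 199.299 + 172.701 × 2.3219 ≈ 600.299 ms.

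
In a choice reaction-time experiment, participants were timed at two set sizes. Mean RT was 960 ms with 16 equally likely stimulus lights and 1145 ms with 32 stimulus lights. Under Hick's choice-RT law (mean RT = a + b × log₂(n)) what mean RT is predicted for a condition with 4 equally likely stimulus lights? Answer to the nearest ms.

Fit slope and intercept:
  b = (1145 − 960) / (log₂ 32 − log₂ 16) = 185 / (5 − 4) = 185 ms/bit
  a = 960 − 185 × 4 = 220 ms
Then RT(4) = 220 + 185 × log₂ 4 = 220 + 185 × 2 ≈ 590.000 ms.

590 ms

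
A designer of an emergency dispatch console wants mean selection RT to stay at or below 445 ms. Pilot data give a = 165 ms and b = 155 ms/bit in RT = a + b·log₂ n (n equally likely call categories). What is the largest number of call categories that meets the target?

Set 165 + 155·log₂ n ≤ 445 → log₂ n ≤ (445 − 165)/155 = 1.8065.
So n ≤ 2^1.8065 = 3.498; the largest integer n is 3.

3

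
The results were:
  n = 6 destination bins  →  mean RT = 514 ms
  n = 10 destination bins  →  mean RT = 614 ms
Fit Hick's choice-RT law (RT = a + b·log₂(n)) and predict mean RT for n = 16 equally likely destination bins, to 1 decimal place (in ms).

706.0 ms

With log₂ n on the abscissa the relation is linear; from the two conditions:
  b = (614 − 514) / (log₂ 10 − log₂ 6) = 100 / (3.3219 − 2.5850) = 135.692 ms/bit
  a = 514 − 135.692 × 2.5850 = 163.242 ms
Then RT(16) = 163.242 + 135.692 × log₂ 16 = 163.242 + 135.692 × 4 ≈ 706.009 ms.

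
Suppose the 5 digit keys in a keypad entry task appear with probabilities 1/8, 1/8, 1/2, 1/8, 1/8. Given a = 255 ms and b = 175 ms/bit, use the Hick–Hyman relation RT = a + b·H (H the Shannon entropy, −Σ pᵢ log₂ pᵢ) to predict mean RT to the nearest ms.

605 ms

H = −Σ pᵢ log₂ pᵢ = 0.125·3 + 0.125·3 + 0.5·1 + 0.125·3 + 0.125·3 = 2.000 bits.
RT = 255 + 175 × 2.000 = 605.00 ms.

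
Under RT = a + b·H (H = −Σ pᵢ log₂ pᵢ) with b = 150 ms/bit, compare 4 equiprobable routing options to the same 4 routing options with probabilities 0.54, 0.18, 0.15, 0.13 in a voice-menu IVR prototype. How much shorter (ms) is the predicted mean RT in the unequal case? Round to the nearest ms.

Equiprobable entropy H₀ = log₂ 4 = 2.0000 bits.
Skewed entropy H = −Σ pᵢ log₂ pᵢ = 1.7185 bits.
ΔRT = b·(H₀ − H) = 150 × 0.2815 = 42.22 ms.

42 ms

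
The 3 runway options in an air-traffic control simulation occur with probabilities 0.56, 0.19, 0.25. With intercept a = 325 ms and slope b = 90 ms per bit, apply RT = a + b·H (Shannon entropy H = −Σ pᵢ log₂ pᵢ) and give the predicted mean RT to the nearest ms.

453 ms

H = 0.56·log₂(1/0.56) + 0.19·log₂(1/0.19) + 0.25·log₂(1/0.25) = 1.4237 bits.
RT = 325 + 90 × 1.4237 = 453.13 ms.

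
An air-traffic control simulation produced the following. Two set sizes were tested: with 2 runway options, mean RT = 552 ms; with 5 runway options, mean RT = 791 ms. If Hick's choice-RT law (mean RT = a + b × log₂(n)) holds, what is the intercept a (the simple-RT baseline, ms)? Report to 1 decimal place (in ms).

371.2 ms

The slope on a log₂ axis is (791 − 552) / (2.3219 − 1) = 180.797 ms/bit.
Intercept: a = 552 − 180.797·log₂(2) = 371.203 ms.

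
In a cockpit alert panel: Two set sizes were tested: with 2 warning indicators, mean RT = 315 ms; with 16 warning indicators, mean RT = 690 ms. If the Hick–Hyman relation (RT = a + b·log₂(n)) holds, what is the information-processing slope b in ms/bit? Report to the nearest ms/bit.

125 ms/bit

The slope on a log₂ axis is (690 − 315) / (4 − 1) = 125 ms/bit.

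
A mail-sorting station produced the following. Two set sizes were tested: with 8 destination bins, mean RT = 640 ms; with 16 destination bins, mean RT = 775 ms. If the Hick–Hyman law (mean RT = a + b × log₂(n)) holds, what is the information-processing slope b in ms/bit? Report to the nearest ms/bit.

135 ms/bit

b = (RT₂ − RT₁)/(log₂ n₂ − log₂ n₁) = (775 − 640)/(4 − 3) = 135 ms/bit.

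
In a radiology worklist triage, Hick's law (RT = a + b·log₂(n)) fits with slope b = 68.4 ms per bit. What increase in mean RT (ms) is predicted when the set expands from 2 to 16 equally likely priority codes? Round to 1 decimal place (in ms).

The intercept a cancels: ΔRT = b·(log₂ n₂ − log₂ n₁) = b·log₂(n₂/n₁).
log₂(16) − log₂(2) = log₂(16/2) = log₂(8) = 3.
ΔRT = 68.4 × 3.0000 = 205.200 ms.

205.2 ms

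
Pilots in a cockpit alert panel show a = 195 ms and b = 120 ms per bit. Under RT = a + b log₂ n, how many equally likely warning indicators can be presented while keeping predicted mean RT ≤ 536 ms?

7

Information budget: (536 − 195)/120 = 2.8417 bits, so n ≤ 2^2.8417 = 7.168 → at most 7.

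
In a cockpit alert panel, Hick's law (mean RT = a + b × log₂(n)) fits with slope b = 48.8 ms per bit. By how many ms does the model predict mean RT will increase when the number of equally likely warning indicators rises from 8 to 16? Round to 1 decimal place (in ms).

The intercept a cancels: ΔRT = b·(log₂ n₂ − log₂ n₁) = b·log₂(n₂/n₁).
log₂(16) − log₂(8) = log₂(16/8) = log₂(2) = 1.
ΔRT = 48.8 × 1.0000 = 48.800 ms.

48.8 ms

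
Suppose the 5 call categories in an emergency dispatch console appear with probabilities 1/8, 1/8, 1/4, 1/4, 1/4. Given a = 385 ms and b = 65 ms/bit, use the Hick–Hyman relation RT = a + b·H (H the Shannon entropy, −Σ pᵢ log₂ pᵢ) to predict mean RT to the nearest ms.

531 ms

Each term −pᵢ log₂ pᵢ: 0.125·3 + 0.125·3 + 0.25·2 + 0.25·2 + 0.25·2; summed, H = 2.250 bits.
Mean RT = a + bH = 385 + 65·2.250 = 531.25 ms.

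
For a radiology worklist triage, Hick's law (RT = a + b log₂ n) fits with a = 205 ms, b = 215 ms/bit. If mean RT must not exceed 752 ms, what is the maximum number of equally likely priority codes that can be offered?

Information budget: (752 − 205)/215 = 2.5442 bits, so n ≤ 2^2.5442 = 5.833 → at most 5.

5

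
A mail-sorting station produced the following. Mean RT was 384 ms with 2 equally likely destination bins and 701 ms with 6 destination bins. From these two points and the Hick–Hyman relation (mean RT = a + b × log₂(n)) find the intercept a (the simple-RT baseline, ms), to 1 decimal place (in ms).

The slope on a log₂ axis is (701 − 384) / (2.5850 − 1) = 200.005 ms/bit.
Intercept: a = 384 − 200.005·log₂(2) = 183.995 ms.

184.0 ms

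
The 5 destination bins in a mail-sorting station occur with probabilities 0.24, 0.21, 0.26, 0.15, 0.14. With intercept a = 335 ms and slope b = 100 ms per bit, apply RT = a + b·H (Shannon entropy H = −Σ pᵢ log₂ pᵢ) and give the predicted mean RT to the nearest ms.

563 ms

H = 0.24·log₂(1/0.24) + 0.21·log₂(1/0.21) + 0.26·log₂(1/0.26) + 0.15·log₂(1/0.15) + 0.14·log₂(1/0.14) = 2.2799 bits.
RT = 335 + 100 × 2.2799 = 562.99 ms.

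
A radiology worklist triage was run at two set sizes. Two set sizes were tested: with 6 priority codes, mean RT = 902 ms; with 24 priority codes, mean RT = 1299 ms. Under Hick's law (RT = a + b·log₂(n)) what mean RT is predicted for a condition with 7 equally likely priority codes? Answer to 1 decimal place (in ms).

Fit slope and intercept:
  b = (1299 − 902) / (log₂ 24 − log₂ 6) = 397 / (4.5850 − 2.5850) = 198.500 ms/bit
  a = 902 − 198.500 × 2.5850 = 388.885 ms
Then RT(7) = 388.885 + 198.500 × log₂ 7 = 388.885 + 198.500 × 2.8074 ≈ 946.145 ms.

946.1 ms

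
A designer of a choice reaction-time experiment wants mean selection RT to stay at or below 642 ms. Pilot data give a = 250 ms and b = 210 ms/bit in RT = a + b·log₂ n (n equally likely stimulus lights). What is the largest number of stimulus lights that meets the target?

3

Set 250 + 210·log₂ n ≤ 642 → log₂ n ≤ (642 − 250)/210 = 1.8667.
So n ≤ 2^1.8667 = 3.647; the largest integer n is 3.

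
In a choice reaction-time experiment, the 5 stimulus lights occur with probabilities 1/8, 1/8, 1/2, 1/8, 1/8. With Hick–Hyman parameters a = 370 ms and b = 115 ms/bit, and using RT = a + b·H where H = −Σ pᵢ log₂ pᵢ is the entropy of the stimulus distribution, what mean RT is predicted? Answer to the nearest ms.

Each term −pᵢ log₂ pᵢ: 0.125·3 + 0.125·3 + 0.5·1 + 0.125·3 + 0.125·3; summed, H = 2.000 bits.
Mean RT = a + bH = 370 + 115·2.000 = 600.00 ms.

600 ms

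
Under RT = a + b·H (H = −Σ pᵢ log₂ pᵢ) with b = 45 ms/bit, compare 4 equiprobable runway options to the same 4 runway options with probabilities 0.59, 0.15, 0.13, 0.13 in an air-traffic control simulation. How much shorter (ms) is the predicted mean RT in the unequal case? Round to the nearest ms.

Equiprobable entropy H₀ = log₂ 4 = 2.0000 bits.
Skewed entropy H = −Σ pᵢ log₂ pᵢ = 1.6249 bits.
ΔRT = b·(H₀ − H) = 45 × 0.3751 = 16.88 ms.

17 ms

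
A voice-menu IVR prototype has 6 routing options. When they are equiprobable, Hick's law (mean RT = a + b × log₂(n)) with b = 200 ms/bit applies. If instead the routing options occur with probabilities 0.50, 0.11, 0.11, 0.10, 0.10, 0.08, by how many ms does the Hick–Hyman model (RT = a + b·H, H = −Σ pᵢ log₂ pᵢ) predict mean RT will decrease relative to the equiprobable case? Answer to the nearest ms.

The RT saving is b·ΔH. Equiprobable H₀ = log₂(6) = 2.5850 bits; with the given probabilities H = 2.1565 bits.
b·(H₀ − H) = 200 × (2.5850 − 2.1565) = 85.70 ms.

86 ms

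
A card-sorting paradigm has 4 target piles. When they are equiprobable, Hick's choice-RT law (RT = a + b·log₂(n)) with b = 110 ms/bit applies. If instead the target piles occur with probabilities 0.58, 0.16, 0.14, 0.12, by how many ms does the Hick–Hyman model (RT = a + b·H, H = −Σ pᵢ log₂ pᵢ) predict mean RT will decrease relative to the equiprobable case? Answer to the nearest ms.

The RT saving is b·ΔH. Equiprobable H₀ = log₂(4) = 2.0000 bits; with the given probabilities H = 1.6430 bits.
b·(H₀ − H) = 110 × (2.0000 − 1.6430) = 39.27 ms.

39 ms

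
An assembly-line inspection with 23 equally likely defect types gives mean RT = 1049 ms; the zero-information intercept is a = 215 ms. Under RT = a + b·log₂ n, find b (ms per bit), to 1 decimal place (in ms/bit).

184.4 ms/bit

23 alternatives carry log₂ 23 = 4.5236 bits; the choice cost is 1049 − 215 = 834 ms, so b = 834/4.5236 = 184.368 ms/bit.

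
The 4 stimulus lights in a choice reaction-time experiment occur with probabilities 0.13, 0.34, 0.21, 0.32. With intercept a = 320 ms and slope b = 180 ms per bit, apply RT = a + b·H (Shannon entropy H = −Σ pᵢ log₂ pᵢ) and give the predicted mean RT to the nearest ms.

H = 0.13·log₂(1/0.13) + 0.34·log₂(1/0.34) + 0.21·log₂(1/0.21) + 0.32·log₂(1/0.32) = 1.9107 bits.
RT = 320 + 180 × 1.9107 = 663.92 ms.

664 ms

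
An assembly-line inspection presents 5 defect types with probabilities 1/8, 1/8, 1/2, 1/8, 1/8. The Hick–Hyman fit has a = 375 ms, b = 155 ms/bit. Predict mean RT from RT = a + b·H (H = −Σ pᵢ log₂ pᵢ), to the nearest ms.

685 ms

H = −Σ pᵢ log₂ pᵢ = 0.125·3 + 0.125·3 + 0.5·1 + 0.125·3 + 0.125·3 = 2.000 bits.
RT = 375 + 155 × 2.000 = 685.00 ms.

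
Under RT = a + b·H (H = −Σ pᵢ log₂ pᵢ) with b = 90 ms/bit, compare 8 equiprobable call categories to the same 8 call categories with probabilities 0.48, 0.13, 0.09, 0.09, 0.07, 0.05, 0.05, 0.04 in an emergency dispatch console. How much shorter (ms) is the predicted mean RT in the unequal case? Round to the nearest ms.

54 ms

The RT saving is b·ΔH. Equiprobable H₀ = log₂(8) = 3.0000 bits; with the given probabilities H = 2.4027 bits.
b·(H₀ − H) = 90 × (3.0000 − 2.4027) = 53.75 ms.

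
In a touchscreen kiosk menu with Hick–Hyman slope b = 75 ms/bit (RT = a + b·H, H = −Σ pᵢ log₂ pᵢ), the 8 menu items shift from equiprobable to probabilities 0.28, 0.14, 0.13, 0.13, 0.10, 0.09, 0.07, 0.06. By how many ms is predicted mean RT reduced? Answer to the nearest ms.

12 ms

The RT saving is b·ΔH. Equiprobable H₀ = log₂(8) = 3.0000 bits; with the given probabilities H = 2.8336 bits.
b·(H₀ − H) = 75 × (3.0000 − 2.8336) = 12.48 ms.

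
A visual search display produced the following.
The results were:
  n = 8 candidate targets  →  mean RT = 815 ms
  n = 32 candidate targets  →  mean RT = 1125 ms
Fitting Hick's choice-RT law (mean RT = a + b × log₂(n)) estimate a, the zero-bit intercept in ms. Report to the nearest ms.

350 ms

The slope on a log₂ axis is (1125 − 815) / (5 − 3) = 155 ms/bit.
Intercept: a = 815 − 155·log₂(8) = 350.000 ms.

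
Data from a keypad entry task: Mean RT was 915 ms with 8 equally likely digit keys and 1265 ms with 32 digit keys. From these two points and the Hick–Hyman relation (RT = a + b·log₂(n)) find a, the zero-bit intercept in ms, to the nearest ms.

b = (RT₂ − RT₁)/(log₂ n₂ − log₂ n₁) = (1265 − 915)/(5 − 3) = 175 ms/bit.
a = RT₁ − b·log₂ n₁ = 915 − 175 × 3 = 390.000 ms.

390 ms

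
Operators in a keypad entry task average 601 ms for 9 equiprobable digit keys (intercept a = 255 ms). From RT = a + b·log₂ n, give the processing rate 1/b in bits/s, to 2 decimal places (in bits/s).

b = (601 − 255)/log₂ 9 = 346/3.1699 = 109.151 ms per bit = 0.10915 s/bit; the reciprocal is 9.162 bits/s.

9.16 bits/s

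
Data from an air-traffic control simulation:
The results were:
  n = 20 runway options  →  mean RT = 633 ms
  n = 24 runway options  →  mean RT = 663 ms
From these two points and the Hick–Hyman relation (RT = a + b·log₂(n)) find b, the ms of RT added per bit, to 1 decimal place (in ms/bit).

Slope: b = (663 − 633) / (log₂ 24 − log₂ 20) = 30/0.2630 = 114.054 ms/bit.

114.1 ms/bit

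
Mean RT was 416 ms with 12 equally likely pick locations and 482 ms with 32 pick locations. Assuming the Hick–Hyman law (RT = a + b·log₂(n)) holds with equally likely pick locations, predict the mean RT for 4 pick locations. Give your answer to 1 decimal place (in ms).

With log₂ n on the abscissa the relation is linear; from the two conditions:
  b = (482 − 416) / (log₂ 32 − log₂ 12) = 66 / (5 − 3.5850) = 46.642 ms/bit
  a = 416 − 46.642 × 3.5850 = 248.791 ms
Then RT(4) = 248.791 + 46.642 × log₂ 4 = 248.791 + 46.642 × 2 ≈ 342.074 ms.

342.1 ms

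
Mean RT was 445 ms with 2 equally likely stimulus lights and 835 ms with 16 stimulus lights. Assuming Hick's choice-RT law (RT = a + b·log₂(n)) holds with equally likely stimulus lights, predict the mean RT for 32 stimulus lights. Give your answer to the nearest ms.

Fit slope and intercept:
  b = (835 − 445) / (log₂ 16 − log₂ 2) = 390 / (4 − 1) = 130 ms/bit
  a = 445 − 130 × 1 = 315 ms
Then RT(32) = 315 + 130 × log₂ 32 = 315 + 130 × 5 ≈ 965.000 ms.

965 ms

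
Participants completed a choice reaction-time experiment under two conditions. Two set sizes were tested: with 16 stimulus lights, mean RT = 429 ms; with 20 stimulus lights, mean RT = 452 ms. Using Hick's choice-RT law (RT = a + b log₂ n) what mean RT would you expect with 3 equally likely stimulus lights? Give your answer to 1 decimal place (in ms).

Fit slope and intercept:
  b = (452 − 429) / (log₂ 20 − log₂ 16) = 23 / (4.3219 − 4) = 71.445 ms/bit
  a = 429 − 71.445 × 4 = 143.222 ms
Then RT(3) = 143.222 + 71.445 × log₂ 3 = 143.222 + 71.445 × 1.5850 ≈ 256.459 ms.

256.5 ms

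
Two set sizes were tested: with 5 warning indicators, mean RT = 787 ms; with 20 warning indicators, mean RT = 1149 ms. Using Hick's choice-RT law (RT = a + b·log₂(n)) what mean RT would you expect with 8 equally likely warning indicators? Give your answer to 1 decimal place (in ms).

909.7 ms

RT is linear in log₂ n, so two points fix the line:
  b = (1149 − 787) / (log₂ 20 − log₂ 5) = 362 / (4.3219 − 2.3219) = 181.000 ms/bit
  a = 787 − 181.000 × 2.3219 = 366.731 ms
Then RT(8) = 366.731 + 181.000 × log₂ 8 = 366.731 + 181.000 × 3 ≈ 909.731 ms.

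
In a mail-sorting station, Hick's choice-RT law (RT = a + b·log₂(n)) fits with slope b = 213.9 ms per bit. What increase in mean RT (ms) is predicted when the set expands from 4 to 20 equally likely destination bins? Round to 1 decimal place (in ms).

The intercept a cancels: ΔRT = b·(log₂ n₂ − log₂ n₁) = b·log₂(n₂/n₁).
log₂(20) − log₂(4) = 4.3219 − 2 = 2.3219.
ΔRT = 213.9 × 2.3219 = 496.660 ms.

496.7 ms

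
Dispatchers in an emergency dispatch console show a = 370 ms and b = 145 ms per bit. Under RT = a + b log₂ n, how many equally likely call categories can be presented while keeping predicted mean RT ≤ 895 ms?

12

Set 370 + 145·log₂ n ≤ 895 → log₂ n ≤ (895 − 370)/145 = 3.6207.
So n ≤ 2^3.6207 = 12.301; the largest integer n is 12.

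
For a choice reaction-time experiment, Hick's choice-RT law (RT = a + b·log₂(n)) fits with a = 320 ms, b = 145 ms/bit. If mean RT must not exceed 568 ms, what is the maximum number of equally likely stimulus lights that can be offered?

Information budget: (568 − 320)/145 = 1.7103 bits, so n ≤ 2^1.7103 = 3.272 → at most 3.

3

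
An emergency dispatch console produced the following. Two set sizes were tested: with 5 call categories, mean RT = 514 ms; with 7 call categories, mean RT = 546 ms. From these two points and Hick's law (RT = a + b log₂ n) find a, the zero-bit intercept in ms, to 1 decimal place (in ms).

b = (RT₂ − RT₁)/(log₂ n₂ − log₂ n₁) = (546 − 514)/(2.8074 − 2.3219) = 65.921 ms/bit.
Intercept: a = 514 − 65.921·log₂(5) = 360.935 ms.

360.9 ms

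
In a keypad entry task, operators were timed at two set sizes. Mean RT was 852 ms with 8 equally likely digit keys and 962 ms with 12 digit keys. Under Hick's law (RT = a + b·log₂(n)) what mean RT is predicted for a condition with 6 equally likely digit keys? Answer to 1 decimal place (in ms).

Fit slope and intercept:
  b = (962 − 852) / (log₂ 12 − log₂ 8) = 110 / (3.5850 − 3) = 188.046 ms/bit
  a = 852 − 188.046 × 3 = 287.861 ms
Then RT(6) = 287.861 + 188.046 × log₂ 6 = 287.861 + 188.046 × 2.5850 ≈ 773.954 ms.

774.0 ms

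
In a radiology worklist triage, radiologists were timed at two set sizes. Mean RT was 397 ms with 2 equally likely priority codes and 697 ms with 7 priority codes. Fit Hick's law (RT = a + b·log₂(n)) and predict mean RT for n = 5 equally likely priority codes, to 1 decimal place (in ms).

Solve the two-equation system in a and b:
  b = (697 − 397) / (log₂ 7 − log₂ 2) = 300 / (2.8074 − 1) = 165.988 ms/bit
  a = 397 − 165.988 × 1 = 231.012 ms
Then RT(5) = 231.012 + 165.988 × log₂ 5 = 231.012 + 165.988 × 2.3219 ≈ 616.425 ms.

616.4 ms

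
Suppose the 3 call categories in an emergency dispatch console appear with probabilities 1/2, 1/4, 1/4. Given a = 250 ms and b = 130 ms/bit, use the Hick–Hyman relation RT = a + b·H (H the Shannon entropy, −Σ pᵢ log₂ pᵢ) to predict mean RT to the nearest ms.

445 ms

H = −Σ pᵢ log₂ pᵢ = 0.5·1 + 0.25·2 + 0.25·2 = 1.500 bits.
RT = 250 + 130 × 1.500 = 445.00 ms.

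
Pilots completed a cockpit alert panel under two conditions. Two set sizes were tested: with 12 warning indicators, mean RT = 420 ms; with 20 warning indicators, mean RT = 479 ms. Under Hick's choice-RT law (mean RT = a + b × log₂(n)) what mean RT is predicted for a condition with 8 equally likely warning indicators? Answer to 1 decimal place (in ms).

373.2 ms

Solve the two-equation system in a and b:
  b = (479 − 420) / (log₂ 20 − log₂ 12) = 59 / (4.3219 − 3.5850) = 80.058 ms/bit
  a = 420 − 80.058 × 3.5850 = 132.995 ms
Then RT(8) = 132.995 + 80.058 × log₂ 8 = 132.995 + 80.058 × 3 ≈ 373.169 ms.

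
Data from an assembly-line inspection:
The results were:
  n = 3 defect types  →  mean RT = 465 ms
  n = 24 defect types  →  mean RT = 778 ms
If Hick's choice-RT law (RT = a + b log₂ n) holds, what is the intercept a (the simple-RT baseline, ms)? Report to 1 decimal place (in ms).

299.6 ms

b = (RT₂ − RT₁)/(log₂ n₂ − log₂ n₁) = (778 − 465)/(4.5850 − 1.5850) = 104.333 ms/bit.
Intercept: a = 465 − 104.333·log₂(3) = 299.636 ms.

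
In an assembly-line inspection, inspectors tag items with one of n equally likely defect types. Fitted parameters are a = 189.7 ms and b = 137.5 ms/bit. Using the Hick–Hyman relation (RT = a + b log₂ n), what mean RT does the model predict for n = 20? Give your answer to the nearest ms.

log₂(20) = 4.3219 bits, so RT = 189.7 + 137.5 × 4.3219 ≈ 783.965 ms.

784 ms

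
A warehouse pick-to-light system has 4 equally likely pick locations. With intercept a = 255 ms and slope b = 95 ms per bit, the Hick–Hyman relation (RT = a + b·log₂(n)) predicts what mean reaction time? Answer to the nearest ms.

log₂(4) = 2 bits, so RT = 255 + 95 × 2 ≈ 445.000 ms.

445 ms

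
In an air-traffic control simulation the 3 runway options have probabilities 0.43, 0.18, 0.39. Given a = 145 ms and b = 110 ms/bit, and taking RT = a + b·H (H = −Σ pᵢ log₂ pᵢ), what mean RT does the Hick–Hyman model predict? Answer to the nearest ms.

310 ms

H = 0.43·log₂(1/0.43) + 0.18·log₂(1/0.18) + 0.39·log₂(1/0.39) = 1.4987 bits.
RT = 145 + 110 × 1.4987 = 309.85 ms.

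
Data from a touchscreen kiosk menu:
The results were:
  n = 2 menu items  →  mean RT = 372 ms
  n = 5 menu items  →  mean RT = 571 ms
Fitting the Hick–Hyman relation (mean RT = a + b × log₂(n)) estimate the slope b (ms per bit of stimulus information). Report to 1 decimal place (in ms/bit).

Slope: b = (571 − 372) / (log₂ 5 − log₂ 2) = 199/1.3219 = 150.538 ms/bit.

150.5 ms/bit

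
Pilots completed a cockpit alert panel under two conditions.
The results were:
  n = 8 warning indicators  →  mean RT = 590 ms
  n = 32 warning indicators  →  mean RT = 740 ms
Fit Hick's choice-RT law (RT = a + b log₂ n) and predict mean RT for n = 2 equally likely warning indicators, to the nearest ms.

440 ms

Fit slope and intercept:
  b = (740 − 590) / (log₂ 32 − log₂ 8) = 150 / (5 − 3) = 75 ms/bit
  a = 590 − 75 × 3 = 365 ms
Then RT(2) = 365 + 75 × log₂ 2 = 365 + 75 × 1 ≈ 440.000 ms.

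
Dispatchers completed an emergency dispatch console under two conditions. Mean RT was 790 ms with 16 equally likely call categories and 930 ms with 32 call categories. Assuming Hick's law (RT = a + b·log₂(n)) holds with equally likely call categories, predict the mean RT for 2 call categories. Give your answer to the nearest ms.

370 ms

Fit slope and intercept:
  b = (930 − 790) / (log₂ 32 − log₂ 16) = 140 / (5 − 4) = 140 ms/bit
  a = 790 − 140 × 4 = 230 ms
Then RT(2) = 230 + 140 × log₂ 2 = 230 + 140 × 1 ≈ 370.000 ms.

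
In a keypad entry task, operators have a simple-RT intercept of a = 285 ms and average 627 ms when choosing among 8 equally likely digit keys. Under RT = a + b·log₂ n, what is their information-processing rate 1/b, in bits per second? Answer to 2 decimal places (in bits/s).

Choice component = 627 − 285 = 342 ms over log₂(8) = 3 bits.
b = 342 / 3 = 114.000 ms/bit, so 1/b = 8.772 bits/s.

8.77 bits/s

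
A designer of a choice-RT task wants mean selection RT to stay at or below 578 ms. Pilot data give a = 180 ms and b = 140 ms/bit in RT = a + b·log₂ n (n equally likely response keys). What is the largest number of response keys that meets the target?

Set 180 + 140·log₂ n ≤ 578 → log₂ n ≤ (578 − 180)/140 = 2.8429.
So n ≤ 2^2.8429 = 7.174; the largest integer n is 7.

7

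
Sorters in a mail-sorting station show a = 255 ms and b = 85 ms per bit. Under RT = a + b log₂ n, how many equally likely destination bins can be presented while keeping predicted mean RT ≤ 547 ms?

85·log₂ n ≤ 547 − 255 = 292, giving log₂ n ≤ 3.4353 and n ≤ 10.817. The largest whole number is 10.

10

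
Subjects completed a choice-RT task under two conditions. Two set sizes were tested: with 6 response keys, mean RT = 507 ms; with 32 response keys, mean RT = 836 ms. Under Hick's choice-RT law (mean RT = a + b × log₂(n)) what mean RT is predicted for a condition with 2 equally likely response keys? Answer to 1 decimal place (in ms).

RT is linear in log₂ n, so two points fix the line:
  b = (836 − 507) / (log₂ 32 − log₂ 6) = 329 / (5 − 2.5850) = 136.230 ms/bit
  a = 507 − 136.230 × 2.5850 = 154.851 ms
Then RT(2) = 154.851 + 136.230 × log₂ 2 = 154.851 + 136.230 × 1 ≈ 291.081 ms.

291.1 ms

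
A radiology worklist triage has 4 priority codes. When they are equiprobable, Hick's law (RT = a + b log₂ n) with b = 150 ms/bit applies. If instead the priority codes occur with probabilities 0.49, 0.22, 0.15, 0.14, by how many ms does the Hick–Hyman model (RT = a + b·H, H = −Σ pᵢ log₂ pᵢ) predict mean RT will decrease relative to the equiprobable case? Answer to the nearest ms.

31 ms

Equiprobable entropy H₀ = log₂ 4 = 2.0000 bits.
Skewed entropy H = −Σ pᵢ log₂ pᵢ = 1.7925 bits.
ΔRT = b·(H₀ − H) = 150 × 0.2075 = 31.12 ms.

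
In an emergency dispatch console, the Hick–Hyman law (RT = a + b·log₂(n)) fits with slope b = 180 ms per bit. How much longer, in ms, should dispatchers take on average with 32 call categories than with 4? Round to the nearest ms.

540 ms

Only the slope matters, since a is common to both: ΔRT = b·log₂(n₂/n₁).
log₂(32) − log₂(4) = log₂(32/4) = log₂(8) = 3.
ΔRT = 180 × 3.0000 = 540.000 ms.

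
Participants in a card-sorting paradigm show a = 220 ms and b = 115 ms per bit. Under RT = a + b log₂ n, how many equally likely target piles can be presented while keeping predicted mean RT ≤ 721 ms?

20

115·log₂ n ≤ 721 − 220 = 501, giving log₂ n ≤ 4.3565 and n ≤ 20.485. The largest whole number is 20.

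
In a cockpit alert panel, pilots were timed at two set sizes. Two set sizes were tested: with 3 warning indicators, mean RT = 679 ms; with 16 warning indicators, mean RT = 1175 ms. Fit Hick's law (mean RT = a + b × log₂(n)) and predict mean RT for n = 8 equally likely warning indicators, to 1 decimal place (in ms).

Fit slope and intercept:
  b = (1175 − 679) / (log₂ 16 − log₂ 3) = 496 / (4 − 1.5850) = 205.380 ms/bit
  a = 679 − 205.380 × 1.5850 = 353.481 ms
Then RT(8) = 353.481 + 205.380 × log₂ 8 = 353.481 + 205.380 × 3 ≈ 969.620 ms.

969.6 ms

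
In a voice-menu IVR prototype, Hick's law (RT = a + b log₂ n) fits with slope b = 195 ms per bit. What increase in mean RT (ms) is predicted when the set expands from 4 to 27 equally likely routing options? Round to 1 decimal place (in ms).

Only the slope matters, since a is common to both: ΔRT = b·log₂(n₂/n₁).
log₂(27) − log₂(4) = 4.7549 − 2 = 2.7549.
ΔRT = 195 × 2.7549 = 537.203 ms.

537.2 ms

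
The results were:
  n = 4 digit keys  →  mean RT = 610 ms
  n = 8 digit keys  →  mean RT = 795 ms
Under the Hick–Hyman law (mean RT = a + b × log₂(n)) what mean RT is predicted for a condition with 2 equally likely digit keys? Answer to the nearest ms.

With log₂ n on the abscissa the relation is linear; from the two conditions:
  b = (795 − 610) / (log₂ 8 − log₂ 4) = 185 / (3 − 2) = 185 ms/bit
  a = 610 − 185 × 2 = 240 ms
Then RT(2) = 240 + 185 × log₂ 2 = 240 + 185 × 1 ≈ 425.000 ms.

425 ms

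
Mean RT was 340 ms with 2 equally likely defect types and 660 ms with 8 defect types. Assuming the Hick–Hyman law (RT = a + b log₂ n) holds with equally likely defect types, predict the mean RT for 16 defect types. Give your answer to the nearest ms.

820 ms

RT is linear in log₂ n, so two points fix the line:
  b = (660 − 340) / (log₂ 8 − log₂ 2) = 320 / (3 − 1) = 160 ms/bit
  a = 340 − 160 × 1 = 180 ms
Then RT(16) = 180 + 160 × log₂ 16 = 180 + 160 × 4 ≈ 820.000 ms.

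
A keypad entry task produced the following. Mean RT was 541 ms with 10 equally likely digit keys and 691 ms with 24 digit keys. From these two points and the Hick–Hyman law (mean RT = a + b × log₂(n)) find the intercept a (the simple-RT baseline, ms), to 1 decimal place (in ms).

146.5 ms

b = (RT₂ − RT₁)/(log₂ n₂ − log₂ n₁) = (691 − 541)/(4.5850 − 3.3219) = 118.762 ms/bit.
a = RT₁ − b·log₂ n₁ = 541 − 118.762 × 3.3219 = 146.482 ms.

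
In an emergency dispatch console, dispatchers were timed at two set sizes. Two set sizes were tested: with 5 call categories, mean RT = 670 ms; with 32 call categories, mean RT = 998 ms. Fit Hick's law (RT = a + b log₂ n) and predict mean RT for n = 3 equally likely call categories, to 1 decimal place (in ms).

579.7 ms

Solve the two-equation system in a and b:
  b = (998 − 670) / (log₂ 32 − log₂ 5) = 328 / (5 − 2.3219) = 122.476 ms/bit
  a = 670 − 122.476 × 2.3219 = 385.619 ms
Then RT(3) = 385.619 + 122.476 × log₂ 3 = 385.619 + 122.476 × 1.5850 ≈ 579.739 ms.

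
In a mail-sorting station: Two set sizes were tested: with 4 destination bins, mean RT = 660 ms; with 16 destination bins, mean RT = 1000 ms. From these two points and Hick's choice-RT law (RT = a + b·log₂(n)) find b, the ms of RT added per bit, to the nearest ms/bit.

The slope on a log₂ axis is (1000 − 660) / (4 − 2) = 170 ms/bit.

170 ms/bit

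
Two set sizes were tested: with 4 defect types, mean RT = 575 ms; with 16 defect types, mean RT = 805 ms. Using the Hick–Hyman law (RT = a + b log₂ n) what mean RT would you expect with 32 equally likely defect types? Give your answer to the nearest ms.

RT is linear in log₂ n, so two points fix the line:
  b = (805 − 575) / (log₂ 16 − log₂ 4) = 230 / (4 − 2) = 115 ms/bit
  a = 575 − 115 × 2 = 345 ms
Then RT(32) = 345 + 115 × log₂ 32 = 345 + 115 × 5 ≈ 920.000 ms.

920 ms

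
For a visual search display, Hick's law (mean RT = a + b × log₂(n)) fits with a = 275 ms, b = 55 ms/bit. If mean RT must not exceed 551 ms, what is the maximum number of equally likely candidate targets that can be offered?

Information budget: (551 − 275)/55 = 5.0182 bits, so n ≤ 2^5.0182 = 32.406 → at most 32.

32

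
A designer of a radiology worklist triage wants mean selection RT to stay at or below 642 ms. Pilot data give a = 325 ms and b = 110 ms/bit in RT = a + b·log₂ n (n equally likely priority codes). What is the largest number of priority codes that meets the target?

Set 325 + 110·log₂ n ≤ 642 → log₂ n ≤ (642 − 325)/110 = 2.8818.
So n ≤ 2^2.8818 = 7.371; the largest integer n is 7.

7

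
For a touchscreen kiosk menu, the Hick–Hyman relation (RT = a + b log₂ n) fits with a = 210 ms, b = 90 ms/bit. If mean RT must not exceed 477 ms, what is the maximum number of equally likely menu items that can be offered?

7

Set 210 + 90·log₂ n ≤ 477 → log₂ n ≤ (477 − 210)/90 = 2.9667.
So n ≤ 2^2.9667 = 7.817; the largest integer n is 7.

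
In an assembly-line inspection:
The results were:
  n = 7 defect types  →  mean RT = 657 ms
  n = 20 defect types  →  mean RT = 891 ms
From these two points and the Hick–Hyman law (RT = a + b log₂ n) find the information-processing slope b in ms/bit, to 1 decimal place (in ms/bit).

b = (RT₂ − RT₁)/(log₂ n₂ − log₂ n₁) = (891 − 657)/(4.3219 − 2.8074) = 154.499 ms/bit.

154.5 ms/bit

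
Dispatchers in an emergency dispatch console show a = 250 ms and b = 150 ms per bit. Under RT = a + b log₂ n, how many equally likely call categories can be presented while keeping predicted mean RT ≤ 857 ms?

16

Information budget: (857 − 250)/150 = 4.0467 bits, so n ≤ 2^4.0467 = 16.526 → at most 16.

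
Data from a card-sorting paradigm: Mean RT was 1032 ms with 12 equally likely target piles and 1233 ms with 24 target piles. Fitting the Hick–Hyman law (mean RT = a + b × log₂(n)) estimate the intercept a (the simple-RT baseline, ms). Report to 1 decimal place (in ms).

311.4 ms

b = (RT₂ − RT₁)/(log₂ n₂ − log₂ n₁) = (1233 − 1032)/(4.5850 − 3.5850) = 201.000 ms/bit.
a = RT₁ − b·log₂ n₁ = 1032 − 201.000 × 3.5850 = 311.423 ms.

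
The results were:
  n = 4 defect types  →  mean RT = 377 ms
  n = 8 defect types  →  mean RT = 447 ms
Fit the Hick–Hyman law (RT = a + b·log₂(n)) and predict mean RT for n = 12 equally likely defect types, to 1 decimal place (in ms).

487.9 ms

RT is linear in log₂ n, so two points fix the line:
  b = (447 − 377) / (log₂ 8 − log₂ 4) = 70 / (3 − 2) = 70.000 ms/bit
  a = 377 − 70.000 × 2 = 237.000 ms
Then RT(12) = 237.000 + 70.000 × log₂ 12 = 237.000 + 70.000 × 3.5850 ≈ 487.947 ms.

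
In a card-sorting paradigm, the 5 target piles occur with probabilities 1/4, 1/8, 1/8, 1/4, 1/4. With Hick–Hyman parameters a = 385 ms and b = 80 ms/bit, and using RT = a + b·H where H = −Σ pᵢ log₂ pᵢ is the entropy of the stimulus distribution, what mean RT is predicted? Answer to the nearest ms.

565 ms

Each term −pᵢ log₂ pᵢ: 0.25·2 + 0.125·3 + 0.125·3 + 0.25·2 + 0.25·2; summed, H = 2.250 bits.
Mean RT = a + bH = 385 + 80·2.250 = 565.00 ms.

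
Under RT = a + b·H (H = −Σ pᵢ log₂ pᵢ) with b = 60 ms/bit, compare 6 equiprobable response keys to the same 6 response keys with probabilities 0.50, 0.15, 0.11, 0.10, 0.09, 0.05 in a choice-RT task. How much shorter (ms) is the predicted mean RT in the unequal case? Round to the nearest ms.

28 ms

The RT saving is b·ΔH. Equiprobable H₀ = log₂(6) = 2.5850 bits; with the given probabilities H = 2.1218 bits.
b·(H₀ − H) = 60 × (2.5850 − 2.1218) = 27.79 ms.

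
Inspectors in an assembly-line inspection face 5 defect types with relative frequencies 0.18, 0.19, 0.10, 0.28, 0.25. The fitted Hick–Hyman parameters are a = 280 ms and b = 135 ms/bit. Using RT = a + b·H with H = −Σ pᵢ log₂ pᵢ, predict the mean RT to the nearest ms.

583 ms

Entropy contributions −pᵢ log₂ pᵢ: 0.4453, 0.4552, 0.3322, 0.5142, 0.5000; sum H = 2.2469 bits.
RT = a + bH = 280 + 135·2.2469 = 583.34 ms.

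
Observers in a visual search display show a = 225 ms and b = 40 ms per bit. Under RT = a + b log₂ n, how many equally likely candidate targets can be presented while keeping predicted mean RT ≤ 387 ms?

16

Set 225 + 40·log₂ n ≤ 387 → log₂ n ≤ (387 − 225)/40 = 4.0500.
So n ≤ 2^4.0500 = 16.564; the largest integer n is 16.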